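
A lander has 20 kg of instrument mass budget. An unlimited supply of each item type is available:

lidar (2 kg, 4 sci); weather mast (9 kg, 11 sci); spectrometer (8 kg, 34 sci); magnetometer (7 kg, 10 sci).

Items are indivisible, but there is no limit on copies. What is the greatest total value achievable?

76 sci

Best value-per-unit is spectrometer at 34/8; filling with it alone gives 2×34 = 68.
Optimal mix: 2×lidar + 2×spectrometer → mass 20, value 76.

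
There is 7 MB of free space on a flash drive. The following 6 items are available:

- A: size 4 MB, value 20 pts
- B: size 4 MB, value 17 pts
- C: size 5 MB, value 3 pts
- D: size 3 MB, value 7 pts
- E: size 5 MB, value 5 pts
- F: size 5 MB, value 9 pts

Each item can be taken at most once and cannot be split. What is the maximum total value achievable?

27 pts

Check high-value combinations within 7 MB:
- A+D: size 4+3=7, value 20+7=27
- B+D: size 4+3=7, value 17+7=24
- A: size 4, value 20
- B: size 4, value 17
Best: 27 pts.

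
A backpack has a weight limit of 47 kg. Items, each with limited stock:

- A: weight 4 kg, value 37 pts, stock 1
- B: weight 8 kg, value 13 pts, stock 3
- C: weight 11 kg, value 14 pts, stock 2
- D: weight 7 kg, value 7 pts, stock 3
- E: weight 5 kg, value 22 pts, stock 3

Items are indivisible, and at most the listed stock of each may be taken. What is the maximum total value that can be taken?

143 pts

Top feasible selections:
- 1×A + 2×B + 1×C + 3×E: weight 46, value 143
- 1×A + 3×B + 3×E: weight 43, value 142
- 1×A + 1×B + 1×C + 1×D + 3×E: weight 45, value 137
Best: 143 pts.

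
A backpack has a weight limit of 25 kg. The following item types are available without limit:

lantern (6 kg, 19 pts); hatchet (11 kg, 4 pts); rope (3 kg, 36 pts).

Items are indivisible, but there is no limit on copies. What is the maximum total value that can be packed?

Best value-per-unit is rope at 36/3, and filling with it alone uses weight 8×3=24. No mix of the others beats 8×36 = 288.

288 pts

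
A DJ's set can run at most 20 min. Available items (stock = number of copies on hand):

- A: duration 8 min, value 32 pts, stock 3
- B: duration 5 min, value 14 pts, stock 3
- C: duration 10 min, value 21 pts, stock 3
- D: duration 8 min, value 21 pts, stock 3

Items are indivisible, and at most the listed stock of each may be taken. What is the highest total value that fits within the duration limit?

Best selections within duration 20 and stock limits:
- 2×A: duration 16, value 64
- 1×A + 2×B: duration 18, value 60
- 1×A + 1×D: duration 16, value 53
- 1×A + 1×C: duration 18, value 53
Best: 64 pts.

64 pts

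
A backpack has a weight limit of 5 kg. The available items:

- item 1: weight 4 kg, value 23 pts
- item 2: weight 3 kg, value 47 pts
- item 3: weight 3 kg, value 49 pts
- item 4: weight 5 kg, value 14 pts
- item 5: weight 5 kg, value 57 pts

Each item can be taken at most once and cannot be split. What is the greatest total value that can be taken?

57 pts

Check high-value combinations within 5 kg:
- item 5: weight 5, value 57
- item 3: weight 3, value 49
- item 2: weight 3, value 47
- item 1: weight 4, value 23
- item 4: weight 5, value 14
Best: 57 pts.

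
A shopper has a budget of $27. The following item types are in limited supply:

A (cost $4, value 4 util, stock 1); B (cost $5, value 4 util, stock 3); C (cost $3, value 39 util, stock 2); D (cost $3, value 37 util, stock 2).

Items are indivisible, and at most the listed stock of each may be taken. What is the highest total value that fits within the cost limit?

164 util

Best selections within cost 27 and stock limits:
- 1×A + 2×B + 2×C + 2×D: cost 26, value 164
- 3×B + 2×C + 2×D: cost 27, value 164
- 1×A + 1×B + 2×C + 2×D: cost 21, value 160
Best: 164 util.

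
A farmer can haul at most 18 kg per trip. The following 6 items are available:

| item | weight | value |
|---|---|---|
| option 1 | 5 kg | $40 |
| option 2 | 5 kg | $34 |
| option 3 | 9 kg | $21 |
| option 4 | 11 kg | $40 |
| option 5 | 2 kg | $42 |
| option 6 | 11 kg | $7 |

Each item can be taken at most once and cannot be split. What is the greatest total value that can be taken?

Check high-value combinations within 18 kg:
- option 1+option 4+option 5: weight 5+11+2=18, value 40+40+42=122
- option 1+option 2+option 5: weight 5+5+2=12, value 40+34+42=116
- option 2+option 4+option 5: weight 5+11+2=18, value 34+40+42=116
Best: $122.

$122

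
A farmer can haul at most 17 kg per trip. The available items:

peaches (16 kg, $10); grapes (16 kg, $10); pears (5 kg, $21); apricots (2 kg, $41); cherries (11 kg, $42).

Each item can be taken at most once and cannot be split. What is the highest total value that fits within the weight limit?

This is a 0/1 knapsack; check combinations near the capacity.
- apricots+cherries: weight 2+11=13, value 41+42=83
- pears+cherries: weight 5+11=16, value 21+42=63
- pears+apricots: weight 5+2=7, value 21+41=62
- cherries: weight 11, value 42
Best: $83.

$83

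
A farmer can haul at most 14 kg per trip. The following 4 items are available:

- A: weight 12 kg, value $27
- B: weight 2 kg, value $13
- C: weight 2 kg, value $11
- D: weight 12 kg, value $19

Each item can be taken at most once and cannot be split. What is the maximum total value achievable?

Check high-value combinations within 14 kg:
- A+B: weight 12+2=14, value 27+13=40
- A+C: weight 12+2=14, value 27+11=38
- B+D: weight 2+12=14, value 13+19=32
Best: $40.

$40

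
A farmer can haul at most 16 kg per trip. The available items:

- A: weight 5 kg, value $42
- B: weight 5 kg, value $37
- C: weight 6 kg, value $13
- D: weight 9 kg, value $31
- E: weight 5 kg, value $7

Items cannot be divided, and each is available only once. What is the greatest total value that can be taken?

This is a 0/1 knapsack; check combinations near the capacity.
- A+B+C: weight 5+5+6=16, value 42+37+13=92
- A+B+E: weight 5+5+5=15, value 42+37+7=86
- A+B: weight 5+5=10, value 42+37=79
- A+D: weight 5+9=14, value 42+31=73
Best: $92.

$92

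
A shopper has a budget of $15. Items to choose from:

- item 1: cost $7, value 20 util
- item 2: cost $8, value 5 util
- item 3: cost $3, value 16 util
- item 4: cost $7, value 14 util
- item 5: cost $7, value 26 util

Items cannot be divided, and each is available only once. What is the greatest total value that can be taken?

Check high-value combinations within $15:
- item 1+item 5: cost 7+7=14, value 20+26=46
- item 3+item 5: cost 3+7=10, value 16+26=42
- item 4+item 5: cost 7+7=14, value 14+26=40
- item 1+item 3: cost 7+3=10, value 20+16=36
Best: 46 util.

46 util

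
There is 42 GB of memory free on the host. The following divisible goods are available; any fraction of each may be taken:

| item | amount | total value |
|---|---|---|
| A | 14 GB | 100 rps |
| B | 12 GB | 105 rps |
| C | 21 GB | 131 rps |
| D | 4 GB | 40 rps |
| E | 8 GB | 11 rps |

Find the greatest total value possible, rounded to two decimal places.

Take in order of value per unit:
- D (40/4 per unit): all 4 → value 40, running total 40.00
- B (105/12 per unit): all 12 → value 105, running total 145.00
- A (100/14 per unit): all 14 → value 100, running total 245.00
- C (131/21 per unit): 12 of 21 → value 12×131/21 = 74.8571, running total 319.86
Total 319.86.

319.86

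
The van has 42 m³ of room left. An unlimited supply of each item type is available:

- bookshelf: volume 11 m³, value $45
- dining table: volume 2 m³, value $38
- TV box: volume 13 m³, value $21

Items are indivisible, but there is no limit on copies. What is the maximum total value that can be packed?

Best value-per-unit is dining table at 38/2, and filling with it alone uses volume 21×2=42. No mix of the others beats 21×38 = 798.

$798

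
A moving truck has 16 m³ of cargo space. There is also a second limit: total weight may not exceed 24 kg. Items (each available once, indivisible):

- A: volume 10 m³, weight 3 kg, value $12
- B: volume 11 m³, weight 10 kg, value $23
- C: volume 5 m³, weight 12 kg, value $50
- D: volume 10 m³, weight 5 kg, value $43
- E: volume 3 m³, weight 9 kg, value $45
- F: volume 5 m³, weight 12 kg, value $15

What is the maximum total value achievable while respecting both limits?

Feasible sets respecting both limits:
- C+E: volume 8, weight 21, value 95
- C+D: volume 15, weight 17, value 93
- D+E: volume 13, weight 14, value 88
- B+C: volume 16, weight 22, value 73
Best: $95.

$95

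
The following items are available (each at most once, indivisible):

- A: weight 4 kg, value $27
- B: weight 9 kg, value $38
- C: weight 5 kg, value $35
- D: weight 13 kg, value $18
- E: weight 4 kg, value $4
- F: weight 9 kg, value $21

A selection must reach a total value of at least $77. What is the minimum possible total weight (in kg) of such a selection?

18

Subsets with value ≥ 77, sorted by total weight:
- A+B+C: weight 18, value 100
- A+C+F: weight 18, value 83
- B+C+E: weight 18, value 77
Minimum weight: 18 kg.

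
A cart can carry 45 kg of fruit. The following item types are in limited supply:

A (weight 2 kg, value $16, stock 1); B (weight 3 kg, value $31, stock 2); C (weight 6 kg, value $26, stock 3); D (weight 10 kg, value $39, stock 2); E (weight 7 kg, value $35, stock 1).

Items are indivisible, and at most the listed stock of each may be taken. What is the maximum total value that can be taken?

Top feasible selections:
- 1×A + 2×B + 3×C + 1×D + 1×E: weight 43, value 230
- 2×B + 2×C + 2×D + 1×E: weight 45, value 227
Best: $230.

$230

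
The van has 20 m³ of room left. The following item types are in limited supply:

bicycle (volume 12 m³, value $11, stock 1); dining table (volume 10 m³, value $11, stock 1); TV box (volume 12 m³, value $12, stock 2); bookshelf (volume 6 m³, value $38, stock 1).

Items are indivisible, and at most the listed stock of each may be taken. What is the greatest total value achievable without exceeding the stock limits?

$50

Best selections within volume 20 and stock limits:
- 1×TV box + 1×bookshelf: volume 18, value 50
- 1×dining table + 1×bookshelf: volume 16, value 49
- 1×bicycle + 1×bookshelf: volume 18, value 49
- 1×bookshelf: volume 6, value 38
Best: $50.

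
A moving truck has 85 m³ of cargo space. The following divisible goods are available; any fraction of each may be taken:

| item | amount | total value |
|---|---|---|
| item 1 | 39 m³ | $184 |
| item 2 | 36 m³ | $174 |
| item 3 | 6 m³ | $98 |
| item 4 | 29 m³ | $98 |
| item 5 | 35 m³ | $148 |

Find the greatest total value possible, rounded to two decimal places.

Take in order of value per unit:
- item 3 (98/6 per unit): all 6 → value 98, running total 98.00
- item 2 (174/36 per unit): all 36 → value 174, running total 272.00
- item 1 (184/39 per unit): all 39 → value 184, running total 456.00
- item 5 (148/35 per unit): 4 of 35 → value 4×148/35 = 16.9143, running total 472.91
Total 472.91.

472.91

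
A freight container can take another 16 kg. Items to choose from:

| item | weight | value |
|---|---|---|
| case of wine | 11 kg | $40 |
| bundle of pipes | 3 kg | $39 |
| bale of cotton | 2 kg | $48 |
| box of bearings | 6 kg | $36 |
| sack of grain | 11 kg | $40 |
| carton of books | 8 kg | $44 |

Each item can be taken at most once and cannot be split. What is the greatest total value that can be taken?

Check high-value combinations within 16 kg:
- bundle of pipes+bale of cotton+carton of books: weight 3+2+8=13, value 39+48+44=131
- bale of cotton+box of bearings+carton of books: weight 2+6+8=16, value 48+36+44=128
- case of wine+bundle of pipes+bale of cotton: weight 11+3+2=16, value 40+39+48=127
Best: $131.

$131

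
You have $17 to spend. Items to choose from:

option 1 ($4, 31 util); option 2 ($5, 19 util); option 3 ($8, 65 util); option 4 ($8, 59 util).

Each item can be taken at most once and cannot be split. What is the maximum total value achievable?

This is a 0/1 knapsack; check combinations near the capacity.
- option 3+option 4: cost 8+8=16, value 65+59=124
- option 1+option 2+option 3: cost 4+5+8=17, value 31+19+65=115
- option 1+option 2+option 4: cost 4+5+8=17, value 31+19+59=109
Best: 124 util.

124 util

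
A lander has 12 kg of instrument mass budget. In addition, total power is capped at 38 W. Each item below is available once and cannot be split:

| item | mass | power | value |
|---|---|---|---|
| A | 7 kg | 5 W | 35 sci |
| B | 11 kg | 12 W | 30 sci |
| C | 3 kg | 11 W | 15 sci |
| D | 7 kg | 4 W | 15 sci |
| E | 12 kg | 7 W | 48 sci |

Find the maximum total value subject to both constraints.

50 sci

Feasible sets respecting both limits:
- A+C: mass 10, power 16, value 50
- E: mass 12, power 7, value 48
- A: mass 7, power 5, value 35
Best: 50 sci.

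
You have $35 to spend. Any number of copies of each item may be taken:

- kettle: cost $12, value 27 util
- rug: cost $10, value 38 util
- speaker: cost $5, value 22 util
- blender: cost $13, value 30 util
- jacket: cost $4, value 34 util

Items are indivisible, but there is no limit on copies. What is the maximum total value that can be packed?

272 util

Best value-per-unit is jacket at 34/4, and filling with it alone uses cost 8×4=32. No mix of the others beats 8×34 = 272.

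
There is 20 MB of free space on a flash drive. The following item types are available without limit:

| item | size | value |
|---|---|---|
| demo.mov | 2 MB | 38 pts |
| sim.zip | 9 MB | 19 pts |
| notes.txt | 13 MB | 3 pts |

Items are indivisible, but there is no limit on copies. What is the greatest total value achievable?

Best value-per-unit is demo.mov at 38/2, and filling with it alone uses size 10×2=20. No mix of the others beats 10×38 = 380.

380 pts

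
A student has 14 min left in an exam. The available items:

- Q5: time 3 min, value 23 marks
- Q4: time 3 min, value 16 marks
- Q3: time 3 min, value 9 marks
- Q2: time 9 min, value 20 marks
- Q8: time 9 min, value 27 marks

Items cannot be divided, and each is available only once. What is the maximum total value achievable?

Check high-value combinations within 14 min:
- Q5+Q8: time 3+9=12, value 23+27=50
- Q5+Q4+Q3: time 3+3+3=9, value 23+16+9=48
- Q5+Q2: time 3+9=12, value 23+20=43
Best: 50 marks.

50 marks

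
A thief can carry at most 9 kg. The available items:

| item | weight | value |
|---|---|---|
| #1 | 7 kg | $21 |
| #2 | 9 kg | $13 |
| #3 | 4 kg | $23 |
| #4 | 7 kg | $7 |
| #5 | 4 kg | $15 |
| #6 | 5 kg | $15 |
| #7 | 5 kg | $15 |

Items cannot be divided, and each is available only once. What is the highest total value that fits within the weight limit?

$38

Check high-value combinations within 9 kg:
- #3+#5: weight 4+4=8, value 23+15=38
- #3+#6: weight 4+5=9, value 23+15=38
- #3+#7: weight 4+5=9, value 23+15=38
Best: $38.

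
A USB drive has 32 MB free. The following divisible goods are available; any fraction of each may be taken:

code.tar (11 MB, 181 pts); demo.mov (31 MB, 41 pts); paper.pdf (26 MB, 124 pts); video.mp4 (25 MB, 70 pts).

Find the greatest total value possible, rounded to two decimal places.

281.15

Take in order of value per unit:
- code.tar (181/11 per unit): all 11 → value 181, running total 181.00
- paper.pdf (124/26 per unit): 21 of 26 → value 21×124/26 = 100.1538, running total 281.15
Total 281.15.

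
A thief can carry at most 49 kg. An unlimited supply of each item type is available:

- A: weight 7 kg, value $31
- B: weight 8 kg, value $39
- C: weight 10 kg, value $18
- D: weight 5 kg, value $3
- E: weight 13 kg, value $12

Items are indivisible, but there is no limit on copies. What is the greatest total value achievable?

Best value-per-unit is B at 39/8, and filling with it alone uses weight 6×8=48. No mix of the others beats 6×39 = 234.

$234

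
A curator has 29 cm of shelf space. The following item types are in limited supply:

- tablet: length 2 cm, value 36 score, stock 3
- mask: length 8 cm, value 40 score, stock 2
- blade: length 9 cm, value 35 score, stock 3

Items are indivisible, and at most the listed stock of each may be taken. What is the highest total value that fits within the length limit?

Best selections within length 29 and stock limits:
- 3×tablet + 2×mask: length 22, value 188
- 2×tablet + 2×mask + 1×blade: length 29, value 187
- 3×tablet + 1×mask + 1×blade: length 23, value 183
- 3×tablet + 2×blade: length 24, value 178
Best: 188 score.

188 score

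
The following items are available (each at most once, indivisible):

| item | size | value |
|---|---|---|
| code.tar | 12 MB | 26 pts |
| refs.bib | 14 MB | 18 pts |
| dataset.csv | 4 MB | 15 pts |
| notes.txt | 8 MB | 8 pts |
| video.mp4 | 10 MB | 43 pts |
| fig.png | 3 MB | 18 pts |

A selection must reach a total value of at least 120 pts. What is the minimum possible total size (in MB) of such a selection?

43

Subsets with value ≥ 120, sorted by total size:
- code.tar+refs.bib+dataset.csv+video.mp4+fig.png: size 43, value 120
- code.tar+refs.bib+dataset.csv+notes.txt+video.mp4+fig.png: size 51, value 128
Minimum size: 43 MB.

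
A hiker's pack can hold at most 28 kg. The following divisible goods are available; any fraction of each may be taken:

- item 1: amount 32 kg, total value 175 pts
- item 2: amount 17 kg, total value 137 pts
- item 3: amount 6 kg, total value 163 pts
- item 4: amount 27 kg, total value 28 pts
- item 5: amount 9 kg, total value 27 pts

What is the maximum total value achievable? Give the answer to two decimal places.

327.34

Take in order of value per unit:
- item 3 (163/6 per unit): all 6 → value 163, running total 163.00
- item 2 (137/17 per unit): all 17 → value 137, running total 300.00
- item 1 (175/32 per unit): 5 of 32 → value 5×175/32 = 27.3438, running total 327.34
Total 327.34.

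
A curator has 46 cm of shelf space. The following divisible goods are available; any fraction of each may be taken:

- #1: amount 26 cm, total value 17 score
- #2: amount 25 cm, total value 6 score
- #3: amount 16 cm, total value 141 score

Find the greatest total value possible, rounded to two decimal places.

158.96

Take in order of value per unit:
- #3 (141/16 per unit): all 16 → value 141, running total 141.00
- #1 (17/26 per unit): all 26 → value 17, running total 158.00
- #2 (6/25 per unit): 4 of 25 → value 4×6/25 = 0.9600, running total 158.96
Total 158.96.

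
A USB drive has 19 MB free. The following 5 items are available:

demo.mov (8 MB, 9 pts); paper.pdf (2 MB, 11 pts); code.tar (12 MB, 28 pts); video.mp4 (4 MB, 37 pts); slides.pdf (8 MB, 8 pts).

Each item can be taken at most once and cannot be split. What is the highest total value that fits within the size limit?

76 pts

Check high-value combinations within 19 MB:
- paper.pdf+code.tar+video.mp4: size 2+12+4=18, value 11+28+37=76
- code.tar+video.mp4: size 12+4=16, value 28+37=65
- demo.mov+paper.pdf+video.mp4: size 8+2+4=14, value 9+11+37=57
Best: 76 pts.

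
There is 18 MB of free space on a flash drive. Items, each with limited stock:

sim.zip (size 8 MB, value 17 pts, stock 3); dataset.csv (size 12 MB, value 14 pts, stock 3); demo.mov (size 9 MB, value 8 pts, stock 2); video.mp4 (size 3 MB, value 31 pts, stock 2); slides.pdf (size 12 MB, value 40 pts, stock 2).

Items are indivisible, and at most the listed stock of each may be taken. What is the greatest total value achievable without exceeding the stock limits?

Best selections within size 18 and stock limits:
- 2×video.mp4 + 1×slides.pdf: size 18, value 102
- 1×sim.zip + 2×video.mp4: size 14, value 79
- 1×dataset.csv + 2×video.mp4: size 18, value 76
- 1×video.mp4 + 1×slides.pdf: size 15, value 71
Best: 102 pts.

102 pts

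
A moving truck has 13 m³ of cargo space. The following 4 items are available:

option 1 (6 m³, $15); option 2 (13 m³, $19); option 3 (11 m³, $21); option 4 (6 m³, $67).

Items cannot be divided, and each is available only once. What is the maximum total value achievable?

Check high-value combinations within 13 m³:
- option 1+option 4: volume 6+6=12, value 15+67=82
- option 4: volume 6, value 67
- option 3: volume 11, value 21
Best: $82.

$82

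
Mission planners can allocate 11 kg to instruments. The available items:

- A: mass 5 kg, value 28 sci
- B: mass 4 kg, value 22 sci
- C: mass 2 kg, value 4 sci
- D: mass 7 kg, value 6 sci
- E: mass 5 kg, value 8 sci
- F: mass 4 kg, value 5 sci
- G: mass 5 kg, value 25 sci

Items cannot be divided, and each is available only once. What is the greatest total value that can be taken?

54 sci

Check high-value combinations within 11 kg:
- A+B+C: mass 5+4+2=11, value 28+22+4=54
- A+G: mass 5+5=10, value 28+25=53
- B+C+G: mass 4+2+5=11, value 22+4+25=51
- A+B: mass 5+4=9, value 28+22=50
Best: 54 sci.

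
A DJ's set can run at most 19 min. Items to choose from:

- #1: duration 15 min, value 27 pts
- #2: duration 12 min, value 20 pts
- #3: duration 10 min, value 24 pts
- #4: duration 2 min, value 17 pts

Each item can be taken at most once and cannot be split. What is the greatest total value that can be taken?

44 pts

Check high-value combinations within 19 min:
- #1+#4: duration 15+2=17, value 27+17=44
- #3+#4: duration 10+2=12, value 24+17=41
- #2+#4: duration 12+2=14, value 20+17=37
Best: 44 pts.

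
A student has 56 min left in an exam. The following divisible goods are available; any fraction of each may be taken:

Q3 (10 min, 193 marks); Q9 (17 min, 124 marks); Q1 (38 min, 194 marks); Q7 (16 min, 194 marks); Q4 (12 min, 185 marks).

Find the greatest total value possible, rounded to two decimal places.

Take in order of value per unit:
- Q3 (193/10 per unit): all 10 → value 193, running total 193.00
- Q4 (185/12 per unit): all 12 → value 185, running total 378.00
- Q7 (194/16 per unit): all 16 → value 194, running total 572.00
- Q9 (124/17 per unit): all 17 → value 124, running total 696.00
- Q1 (194/38 per unit): 1 of 38 → value 1×194/38 = 5.1053, running total 701.11
Total 701.11.

701.11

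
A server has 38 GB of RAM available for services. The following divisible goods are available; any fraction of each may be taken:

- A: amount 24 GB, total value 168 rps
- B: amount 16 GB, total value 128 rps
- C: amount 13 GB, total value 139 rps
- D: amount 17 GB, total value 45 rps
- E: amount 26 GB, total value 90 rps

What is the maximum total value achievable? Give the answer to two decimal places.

Take in order of value per unit:
- C (139/13 per unit): all 13 → value 139, running total 139.00
- B (128/16 per unit): all 16 → value 128, running total 267.00
- A (168/24 per unit): 9 of 24 → value 9×168/24 = 63.0000, running total 330.00
Total 330.00.

330.00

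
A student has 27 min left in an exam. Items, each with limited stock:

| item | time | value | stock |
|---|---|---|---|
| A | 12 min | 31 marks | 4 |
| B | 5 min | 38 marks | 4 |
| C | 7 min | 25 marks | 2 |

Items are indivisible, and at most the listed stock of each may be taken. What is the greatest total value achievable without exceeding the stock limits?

Best selections within time 27 and stock limits:
- 4×B + 1×C: time 27, value 177
- 4×B: time 20, value 152
- 1×A + 3×B: time 27, value 145
Best: 177 marks.

177 marks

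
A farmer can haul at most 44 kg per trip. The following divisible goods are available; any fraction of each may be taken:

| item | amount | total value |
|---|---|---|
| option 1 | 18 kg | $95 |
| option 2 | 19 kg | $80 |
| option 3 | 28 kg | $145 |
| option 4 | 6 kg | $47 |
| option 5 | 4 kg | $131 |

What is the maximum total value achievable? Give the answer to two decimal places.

355.86

Take in order of value per unit:
- option 5 (131/4 per unit): all 4 → value 131, running total 131.00
- option 4 (47/6 per unit): all 6 → value 47, running total 178.00
- option 1 (95/18 per unit): all 18 → value 95, running total 273.00
- option 3 (145/28 per unit): 16 of 28 → value 16×145/28 = 82.8571, running total 355.86
Total 355.86.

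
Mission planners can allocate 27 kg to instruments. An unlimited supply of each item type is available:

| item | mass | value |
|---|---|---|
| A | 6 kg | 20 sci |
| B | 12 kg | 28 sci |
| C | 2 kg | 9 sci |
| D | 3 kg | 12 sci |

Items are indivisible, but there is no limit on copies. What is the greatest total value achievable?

120 sci

Best value-per-unit is C at 9/2; filling with it alone gives 13×9 = 117.
Optimal mix: 12×C + 1×D → mass 27, value 120.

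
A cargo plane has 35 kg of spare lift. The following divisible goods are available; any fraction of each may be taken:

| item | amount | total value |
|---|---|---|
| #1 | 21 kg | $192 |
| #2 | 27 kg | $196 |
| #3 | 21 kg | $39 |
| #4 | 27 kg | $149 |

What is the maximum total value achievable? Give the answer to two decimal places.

Take in order of value per unit:
- #1 (192/21 per unit): all 21 → value 192, running total 192.00
- #2 (196/27 per unit): 14 of 27 → value 14×196/27 = 101.6296, running total 293.63
Total 293.63.

293.63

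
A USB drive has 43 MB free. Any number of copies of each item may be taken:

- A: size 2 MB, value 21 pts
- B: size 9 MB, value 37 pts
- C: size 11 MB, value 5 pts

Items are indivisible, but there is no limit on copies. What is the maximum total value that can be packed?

Best value-per-unit is A at 21/2, and filling with it alone uses size 21×2=42. No mix of the others beats 21×21 = 441.

441 pts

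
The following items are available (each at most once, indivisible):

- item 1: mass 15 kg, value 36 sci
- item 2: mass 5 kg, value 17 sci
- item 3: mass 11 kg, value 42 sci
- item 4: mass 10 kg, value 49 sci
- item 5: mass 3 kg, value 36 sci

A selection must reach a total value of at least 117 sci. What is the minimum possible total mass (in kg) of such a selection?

Subsets with value ≥ 117, sorted by total mass:
- item 3+item 4+item 5: mass 24, value 127
- item 1+item 4+item 5: mass 28, value 121
- item 2+item 3+item 4+item 5: mass 29, value 144
Minimum mass: 24 kg.

24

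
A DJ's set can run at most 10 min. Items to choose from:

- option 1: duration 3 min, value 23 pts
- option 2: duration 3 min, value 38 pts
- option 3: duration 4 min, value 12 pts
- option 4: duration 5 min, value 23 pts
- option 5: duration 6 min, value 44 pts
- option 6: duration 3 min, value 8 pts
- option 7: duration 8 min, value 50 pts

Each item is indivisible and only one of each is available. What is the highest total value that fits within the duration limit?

82 pts

This is a 0/1 knapsack; check combinations near the capacity.
- option 2+option 5: duration 3+6=9, value 38+44=82
- option 1+option 2+option 3: duration 3+3+4=10, value 23+38+12=73
- option 1+option 2+option 6: duration 3+3+3=9, value 23+38+8=69
Best: 82 pts.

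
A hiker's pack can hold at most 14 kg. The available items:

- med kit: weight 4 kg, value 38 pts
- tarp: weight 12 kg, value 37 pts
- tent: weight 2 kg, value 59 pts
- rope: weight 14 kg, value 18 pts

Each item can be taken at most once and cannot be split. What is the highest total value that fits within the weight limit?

Check high-value combinations within 14 kg:
- med kit+tent: weight 4+2=6, value 38+59=97
- tarp+tent: weight 12+2=14, value 37+59=96
- tent: weight 2, value 59
- med kit: weight 4, value 38
Best: 97 pts.

97 pts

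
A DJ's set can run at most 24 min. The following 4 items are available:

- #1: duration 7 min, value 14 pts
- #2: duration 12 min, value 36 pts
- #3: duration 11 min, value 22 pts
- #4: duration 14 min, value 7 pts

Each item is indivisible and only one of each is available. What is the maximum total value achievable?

Check high-value combinations within 24 min:
- #2+#3: duration 12+11=23, value 36+22=58
- #1+#2: duration 7+12=19, value 14+36=50
- #2: duration 12, value 36
- #1+#3: duration 7+11=18, value 14+22=36
- #3: duration 11, value 22
Best: 58 pts.

58 pts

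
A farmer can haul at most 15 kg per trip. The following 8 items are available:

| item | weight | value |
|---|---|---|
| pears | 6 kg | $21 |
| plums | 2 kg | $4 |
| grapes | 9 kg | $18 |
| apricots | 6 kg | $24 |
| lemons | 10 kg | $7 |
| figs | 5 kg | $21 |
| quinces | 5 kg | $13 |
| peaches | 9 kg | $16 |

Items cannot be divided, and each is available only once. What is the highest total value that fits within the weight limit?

This is a 0/1 knapsack; check combinations near the capacity.
- plums+apricots+figs: weight 2+6+5=13, value 4+24+21=49
- pears+plums+apricots: weight 6+2+6=14, value 21+4+24=49
- pears+plums+figs: weight 6+2+5=13, value 21+4+21=46
- apricots+figs: weight 6+5=11, value 24+21=45
Best: $49.

$49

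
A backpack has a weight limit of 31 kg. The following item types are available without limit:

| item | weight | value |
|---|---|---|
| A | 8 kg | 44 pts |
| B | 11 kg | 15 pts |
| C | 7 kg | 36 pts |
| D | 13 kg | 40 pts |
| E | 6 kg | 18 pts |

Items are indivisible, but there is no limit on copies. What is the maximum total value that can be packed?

Best value-per-unit is A at 44/8; filling with it alone gives 3×44 = 132.
Optimal mix: 3×A + 1×C → weight 31, value 168.

168 pts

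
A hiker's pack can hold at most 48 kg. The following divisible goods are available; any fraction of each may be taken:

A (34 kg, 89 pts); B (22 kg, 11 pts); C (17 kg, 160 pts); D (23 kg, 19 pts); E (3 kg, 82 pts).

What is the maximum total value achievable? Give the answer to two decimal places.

Take in order of value per unit:
- E (82/3 per unit): all 3 → value 82, running total 82.00
- C (160/17 per unit): all 17 → value 160, running total 242.00
- A (89/34 per unit): 28 of 34 → value 28×89/34 = 73.2941, running total 315.29
Total 315.29.

315.29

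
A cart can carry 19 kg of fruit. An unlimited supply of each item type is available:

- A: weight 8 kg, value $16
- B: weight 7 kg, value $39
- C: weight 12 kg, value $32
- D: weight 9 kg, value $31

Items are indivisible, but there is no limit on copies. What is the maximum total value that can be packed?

Best value-per-unit is B at 39/7, and filling with it alone uses weight 2×7=14. No mix of the others beats 2×39 = 78.

$78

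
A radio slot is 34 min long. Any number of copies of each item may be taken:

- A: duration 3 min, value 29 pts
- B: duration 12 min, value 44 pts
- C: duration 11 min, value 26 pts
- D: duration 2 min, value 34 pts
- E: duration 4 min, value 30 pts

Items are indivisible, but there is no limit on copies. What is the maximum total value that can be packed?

578 pts

Best value-per-unit is D at 34/2, and filling with it alone uses duration 17×2=34. No mix of the others beats 17×34 = 578.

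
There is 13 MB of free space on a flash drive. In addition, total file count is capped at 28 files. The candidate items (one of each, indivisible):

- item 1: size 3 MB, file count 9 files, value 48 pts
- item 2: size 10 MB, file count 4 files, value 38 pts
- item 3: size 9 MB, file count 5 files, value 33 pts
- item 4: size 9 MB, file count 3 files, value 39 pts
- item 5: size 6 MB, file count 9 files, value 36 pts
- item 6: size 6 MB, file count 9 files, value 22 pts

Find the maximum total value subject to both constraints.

Feasible sets respecting both limits:
- item 1+item 4: size 12, file count 12, value 87
- item 1+item 2: size 13, file count 13, value 86
- item 1+item 5: size 9, file count 18, value 84
- item 1+item 3: size 12, file count 14, value 81
Best: 87 pts.

87 pts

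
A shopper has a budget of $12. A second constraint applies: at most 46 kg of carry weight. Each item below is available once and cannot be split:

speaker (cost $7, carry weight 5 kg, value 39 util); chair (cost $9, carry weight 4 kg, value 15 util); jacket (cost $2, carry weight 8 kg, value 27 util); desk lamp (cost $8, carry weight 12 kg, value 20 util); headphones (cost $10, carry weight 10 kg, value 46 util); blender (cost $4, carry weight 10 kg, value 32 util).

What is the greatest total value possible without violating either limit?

73 util

Feasible sets respecting both limits:
- jacket+headphones: cost 12, carry weight 18, value 73
- speaker+blender: cost 11, carry weight 15, value 71
- speaker+jacket: cost 9, carry weight 13, value 66
- jacket+blender: cost 6, carry weight 18, value 59
Best: 73 util.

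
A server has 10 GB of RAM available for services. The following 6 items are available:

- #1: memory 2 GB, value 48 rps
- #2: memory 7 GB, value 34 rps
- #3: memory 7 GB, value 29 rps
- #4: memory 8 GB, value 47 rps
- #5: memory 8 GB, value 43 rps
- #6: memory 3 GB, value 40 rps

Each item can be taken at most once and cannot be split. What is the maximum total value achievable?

95 rps

Check high-value combinations within 10 GB:
- #1+#4: memory 2+8=10, value 48+47=95
- #1+#5: memory 2+8=10, value 48+43=91
- #1+#6: memory 2+3=5, value 48+40=88
Best: 95 rps.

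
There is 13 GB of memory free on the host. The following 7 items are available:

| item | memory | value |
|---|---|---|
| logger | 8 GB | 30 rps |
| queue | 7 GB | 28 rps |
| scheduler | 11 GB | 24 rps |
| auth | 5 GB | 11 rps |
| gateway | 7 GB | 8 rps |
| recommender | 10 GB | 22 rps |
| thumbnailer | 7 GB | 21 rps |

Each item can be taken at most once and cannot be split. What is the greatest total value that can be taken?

This is a 0/1 knapsack; check combinations near the capacity.
- logger+auth: memory 8+5=13, value 30+11=41
- queue+auth: memory 7+5=12, value 28+11=39
- auth+thumbnailer: memory 5+7=12, value 11+21=32
- logger: memory 8, value 30
Best: 41 rps.

41 rps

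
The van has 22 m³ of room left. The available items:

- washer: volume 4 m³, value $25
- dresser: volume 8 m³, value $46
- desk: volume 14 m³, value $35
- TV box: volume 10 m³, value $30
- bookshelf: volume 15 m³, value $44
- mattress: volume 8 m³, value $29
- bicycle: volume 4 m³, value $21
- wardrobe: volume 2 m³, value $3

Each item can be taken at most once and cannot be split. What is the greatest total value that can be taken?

Check high-value combinations within 22 m³:
- washer+dresser+mattress+wardrobe: volume 4+8+8+2=22, value 25+46+29+3=103
- washer+dresser+TV box: volume 4+8+10=22, value 25+46+30=101
- washer+dresser+mattress: volume 4+8+8=20, value 25+46+29=100
- dresser+mattress+bicycle+wardrobe: volume 8+8+4+2=22, value 46+29+21+3=99
- dresser+TV box+bicycle: volume 8+10+4=22, value 46+30+21=97
Best: $103.

$103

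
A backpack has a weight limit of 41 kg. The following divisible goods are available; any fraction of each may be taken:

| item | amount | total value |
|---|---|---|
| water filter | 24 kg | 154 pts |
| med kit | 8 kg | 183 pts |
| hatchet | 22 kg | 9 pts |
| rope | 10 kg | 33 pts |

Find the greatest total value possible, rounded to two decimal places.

366.70

Take in order of value per unit:
- med kit (183/8 per unit): all 8 → value 183, running total 183.00
- water filter (154/24 per unit): all 24 → value 154, running total 337.00
- rope (33/10 per unit): 9 of 10 → value 9×33/10 = 29.7000, running total 366.70
Total 366.70.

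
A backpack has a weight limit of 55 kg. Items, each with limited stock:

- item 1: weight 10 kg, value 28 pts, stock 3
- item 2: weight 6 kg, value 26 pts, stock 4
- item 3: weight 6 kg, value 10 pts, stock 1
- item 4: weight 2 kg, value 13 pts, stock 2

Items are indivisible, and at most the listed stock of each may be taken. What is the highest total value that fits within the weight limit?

196 pts

Best selections within weight 55 and stock limits:
- 2×item 1 + 4×item 2 + 1×item 3 + 2×item 4: weight 54, value 196
- 3×item 1 + 3×item 2 + 2×item 4: weight 52, value 188
- 3×item 1 + 4×item 2: weight 54, value 188
Best: 196 pts.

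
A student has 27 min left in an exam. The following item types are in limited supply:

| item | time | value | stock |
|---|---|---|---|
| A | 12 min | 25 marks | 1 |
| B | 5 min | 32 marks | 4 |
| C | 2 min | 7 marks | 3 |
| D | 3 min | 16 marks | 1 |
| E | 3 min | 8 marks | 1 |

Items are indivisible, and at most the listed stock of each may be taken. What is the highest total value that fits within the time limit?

158 marks

Best selections within time 27 and stock limits:
- 4×B + 2×C + 1×D: time 27, value 158
- 4×B + 1×D + 1×E: time 26, value 152
- 4×B + 1×C + 1×D: time 25, value 151
Best: 158 marks.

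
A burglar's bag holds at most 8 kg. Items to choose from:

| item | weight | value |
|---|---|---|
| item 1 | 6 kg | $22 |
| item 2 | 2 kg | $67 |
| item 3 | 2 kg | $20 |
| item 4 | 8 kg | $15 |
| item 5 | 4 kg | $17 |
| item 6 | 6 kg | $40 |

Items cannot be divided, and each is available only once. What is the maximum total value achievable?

This is a 0/1 knapsack; check combinations near the capacity.
- item 2+item 6: weight 2+6=8, value 67+40=107
- item 2+item 3+item 5: weight 2+2+4=8, value 67+20+17=104
- item 1+item 2: weight 6+2=8, value 22+67=89
- item 2+item 3: weight 2+2=4, value 67+20=87
Best: $107.

$107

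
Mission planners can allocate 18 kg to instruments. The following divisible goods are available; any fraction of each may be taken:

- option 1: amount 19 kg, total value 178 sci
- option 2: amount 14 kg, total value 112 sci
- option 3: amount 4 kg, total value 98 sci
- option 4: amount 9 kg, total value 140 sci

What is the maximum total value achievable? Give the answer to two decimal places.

Take in order of value per unit:
- option 3 (98/4 per unit): all 4 → value 98, running total 98.00
- option 4 (140/9 per unit): all 9 → value 140, running total 238.00
- option 1 (178/19 per unit): 5 of 19 → value 5×178/19 = 46.8421, running total 284.84
Total 284.84.

284.84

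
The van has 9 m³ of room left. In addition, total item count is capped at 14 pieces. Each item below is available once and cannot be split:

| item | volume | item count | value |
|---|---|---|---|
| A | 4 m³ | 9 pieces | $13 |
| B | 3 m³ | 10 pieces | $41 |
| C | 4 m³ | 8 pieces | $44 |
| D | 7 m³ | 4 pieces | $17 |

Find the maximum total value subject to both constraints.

$44

Feasible sets respecting both limits:
- C: volume 4, item count 8, value 44
- B: volume 3, item count 10, value 41
- D: volume 7, item count 4, value 17
- A: volume 4, item count 9, value 13
Best: $44.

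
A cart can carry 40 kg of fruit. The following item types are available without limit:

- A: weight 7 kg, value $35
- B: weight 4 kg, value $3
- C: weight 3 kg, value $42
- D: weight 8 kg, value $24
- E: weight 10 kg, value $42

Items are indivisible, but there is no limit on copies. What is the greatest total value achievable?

Best value-per-unit is C at 42/3, and filling with it alone uses weight 13×3=39. No mix of the others beats 13×42 = 546.

$546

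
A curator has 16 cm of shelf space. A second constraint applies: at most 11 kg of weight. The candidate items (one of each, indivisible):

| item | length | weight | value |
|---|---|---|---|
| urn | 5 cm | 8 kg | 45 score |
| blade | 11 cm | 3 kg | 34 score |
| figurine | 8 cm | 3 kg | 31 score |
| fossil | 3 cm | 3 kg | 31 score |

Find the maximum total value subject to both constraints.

79 score

Feasible sets respecting both limits:
- urn+blade: length 16, weight 11, value 79
- urn+figurine: length 13, weight 11, value 76
- urn+fossil: length 8, weight 11, value 76
- blade+fossil: length 14, weight 6, value 65
Best: 79 score.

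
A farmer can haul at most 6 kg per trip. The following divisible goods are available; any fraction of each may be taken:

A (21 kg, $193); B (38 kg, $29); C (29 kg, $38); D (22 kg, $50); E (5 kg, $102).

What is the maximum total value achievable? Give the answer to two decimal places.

Take in order of value per unit:
- E (102/5 per unit): all 5 → value 102, running total 102.00
- A (193/21 per unit): 1 of 21 → value 1×193/21 = 9.1905, running total 111.19
Total 111.19.

111.19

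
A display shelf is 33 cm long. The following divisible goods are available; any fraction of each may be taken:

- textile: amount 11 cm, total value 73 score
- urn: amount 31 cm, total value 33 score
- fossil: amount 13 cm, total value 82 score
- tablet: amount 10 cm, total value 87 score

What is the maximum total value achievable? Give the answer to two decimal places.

235.69

Take in order of value per unit:
- tablet (87/10 per unit): all 10 → value 87, running total 87.00
- textile (73/11 per unit): all 11 → value 73, running total 160.00
- fossil (82/13 per unit): 12 of 13 → value 12×82/13 = 75.6923, running total 235.69
Total 235.69.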